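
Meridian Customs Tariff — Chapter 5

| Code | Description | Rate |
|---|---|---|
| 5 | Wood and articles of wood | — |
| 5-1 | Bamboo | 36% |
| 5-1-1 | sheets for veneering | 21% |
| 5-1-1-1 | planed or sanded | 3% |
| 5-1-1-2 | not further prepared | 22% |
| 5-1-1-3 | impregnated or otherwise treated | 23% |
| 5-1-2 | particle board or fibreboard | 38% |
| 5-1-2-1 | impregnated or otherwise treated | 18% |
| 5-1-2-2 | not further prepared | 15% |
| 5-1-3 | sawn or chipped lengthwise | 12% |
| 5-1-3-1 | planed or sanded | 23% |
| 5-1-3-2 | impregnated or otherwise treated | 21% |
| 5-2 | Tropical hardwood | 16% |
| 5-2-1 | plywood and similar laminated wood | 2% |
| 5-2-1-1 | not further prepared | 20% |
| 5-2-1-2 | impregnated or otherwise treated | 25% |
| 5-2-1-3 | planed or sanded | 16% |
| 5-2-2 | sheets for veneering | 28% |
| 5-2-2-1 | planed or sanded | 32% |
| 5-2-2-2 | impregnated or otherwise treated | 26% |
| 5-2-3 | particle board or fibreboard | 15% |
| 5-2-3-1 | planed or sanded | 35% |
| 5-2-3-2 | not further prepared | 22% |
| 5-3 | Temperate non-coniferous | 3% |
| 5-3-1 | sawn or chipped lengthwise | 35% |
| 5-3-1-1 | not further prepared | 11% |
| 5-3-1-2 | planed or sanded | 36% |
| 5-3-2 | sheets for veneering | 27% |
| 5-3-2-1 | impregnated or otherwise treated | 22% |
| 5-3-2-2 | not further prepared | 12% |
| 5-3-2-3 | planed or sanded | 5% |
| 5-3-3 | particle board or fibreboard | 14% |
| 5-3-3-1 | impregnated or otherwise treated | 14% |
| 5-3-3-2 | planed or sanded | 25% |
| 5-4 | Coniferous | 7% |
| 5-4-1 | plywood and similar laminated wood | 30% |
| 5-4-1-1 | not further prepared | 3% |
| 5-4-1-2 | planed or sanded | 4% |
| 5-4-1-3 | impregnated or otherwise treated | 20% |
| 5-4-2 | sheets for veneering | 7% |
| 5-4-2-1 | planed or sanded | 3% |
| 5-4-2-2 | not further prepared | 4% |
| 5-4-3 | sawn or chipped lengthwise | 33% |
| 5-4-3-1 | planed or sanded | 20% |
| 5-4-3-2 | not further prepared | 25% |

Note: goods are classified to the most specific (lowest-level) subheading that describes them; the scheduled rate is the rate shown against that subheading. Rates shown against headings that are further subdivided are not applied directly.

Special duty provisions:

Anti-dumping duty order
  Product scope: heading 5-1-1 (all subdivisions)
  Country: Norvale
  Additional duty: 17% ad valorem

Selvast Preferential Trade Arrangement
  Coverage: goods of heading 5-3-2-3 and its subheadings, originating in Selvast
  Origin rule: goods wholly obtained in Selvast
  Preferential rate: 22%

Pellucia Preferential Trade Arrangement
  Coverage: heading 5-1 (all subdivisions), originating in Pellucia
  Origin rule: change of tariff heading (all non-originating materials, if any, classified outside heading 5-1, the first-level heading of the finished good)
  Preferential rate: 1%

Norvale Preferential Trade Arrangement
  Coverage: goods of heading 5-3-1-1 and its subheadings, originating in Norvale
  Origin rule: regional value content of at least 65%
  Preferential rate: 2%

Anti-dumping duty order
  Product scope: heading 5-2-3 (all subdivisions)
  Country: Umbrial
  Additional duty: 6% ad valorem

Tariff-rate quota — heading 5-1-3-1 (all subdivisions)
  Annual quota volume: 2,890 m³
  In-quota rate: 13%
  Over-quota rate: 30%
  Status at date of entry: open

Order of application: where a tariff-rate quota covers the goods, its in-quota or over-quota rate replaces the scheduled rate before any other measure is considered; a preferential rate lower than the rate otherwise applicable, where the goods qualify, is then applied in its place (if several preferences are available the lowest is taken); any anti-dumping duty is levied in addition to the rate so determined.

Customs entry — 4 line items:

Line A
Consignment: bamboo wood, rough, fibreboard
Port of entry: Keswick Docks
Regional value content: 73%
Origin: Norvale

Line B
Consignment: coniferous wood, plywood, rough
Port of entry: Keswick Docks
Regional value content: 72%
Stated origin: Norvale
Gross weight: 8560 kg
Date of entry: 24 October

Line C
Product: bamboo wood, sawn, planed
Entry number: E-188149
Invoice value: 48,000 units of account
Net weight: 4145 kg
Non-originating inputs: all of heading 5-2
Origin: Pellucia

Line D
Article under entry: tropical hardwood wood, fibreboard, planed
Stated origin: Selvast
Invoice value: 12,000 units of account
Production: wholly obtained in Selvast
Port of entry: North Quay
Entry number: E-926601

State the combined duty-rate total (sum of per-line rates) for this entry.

54%

Line A: bamboo → 5-1; fibreboard → 5-1-2; rough → 5-1-2-2. Scheduled 15%. Norvale agreement on 5-3-1-1: 5-1-2-2 not covered. → 15%.
Line B: coniferous → 5-4; plywood → 5-4-1; rough → 5-4-1-1. Scheduled 3%. Norvale agreement on 5-3-1-1: 5-4-1-1 not covered. → 3%.
Line C: bamboo → 5-1; sawn → 5-1-3; planed → 5-1-3-1. Scheduled 23%. quota on 5-1-3-1 open → in-quota 13%; Pellucia agreement on 5-1: CTH met → 1% available; preferential 1%. → 1%.
Line D: tropical hardwood → 5-2; fibreboard → 5-2-3; planed → 5-2-3-1. Scheduled 35%. Selvast agreement on 5-3-2-3: 5-2-3-1 not covered. → 35%.
Sum: 15% + 3% + 1% + 35% = 54%.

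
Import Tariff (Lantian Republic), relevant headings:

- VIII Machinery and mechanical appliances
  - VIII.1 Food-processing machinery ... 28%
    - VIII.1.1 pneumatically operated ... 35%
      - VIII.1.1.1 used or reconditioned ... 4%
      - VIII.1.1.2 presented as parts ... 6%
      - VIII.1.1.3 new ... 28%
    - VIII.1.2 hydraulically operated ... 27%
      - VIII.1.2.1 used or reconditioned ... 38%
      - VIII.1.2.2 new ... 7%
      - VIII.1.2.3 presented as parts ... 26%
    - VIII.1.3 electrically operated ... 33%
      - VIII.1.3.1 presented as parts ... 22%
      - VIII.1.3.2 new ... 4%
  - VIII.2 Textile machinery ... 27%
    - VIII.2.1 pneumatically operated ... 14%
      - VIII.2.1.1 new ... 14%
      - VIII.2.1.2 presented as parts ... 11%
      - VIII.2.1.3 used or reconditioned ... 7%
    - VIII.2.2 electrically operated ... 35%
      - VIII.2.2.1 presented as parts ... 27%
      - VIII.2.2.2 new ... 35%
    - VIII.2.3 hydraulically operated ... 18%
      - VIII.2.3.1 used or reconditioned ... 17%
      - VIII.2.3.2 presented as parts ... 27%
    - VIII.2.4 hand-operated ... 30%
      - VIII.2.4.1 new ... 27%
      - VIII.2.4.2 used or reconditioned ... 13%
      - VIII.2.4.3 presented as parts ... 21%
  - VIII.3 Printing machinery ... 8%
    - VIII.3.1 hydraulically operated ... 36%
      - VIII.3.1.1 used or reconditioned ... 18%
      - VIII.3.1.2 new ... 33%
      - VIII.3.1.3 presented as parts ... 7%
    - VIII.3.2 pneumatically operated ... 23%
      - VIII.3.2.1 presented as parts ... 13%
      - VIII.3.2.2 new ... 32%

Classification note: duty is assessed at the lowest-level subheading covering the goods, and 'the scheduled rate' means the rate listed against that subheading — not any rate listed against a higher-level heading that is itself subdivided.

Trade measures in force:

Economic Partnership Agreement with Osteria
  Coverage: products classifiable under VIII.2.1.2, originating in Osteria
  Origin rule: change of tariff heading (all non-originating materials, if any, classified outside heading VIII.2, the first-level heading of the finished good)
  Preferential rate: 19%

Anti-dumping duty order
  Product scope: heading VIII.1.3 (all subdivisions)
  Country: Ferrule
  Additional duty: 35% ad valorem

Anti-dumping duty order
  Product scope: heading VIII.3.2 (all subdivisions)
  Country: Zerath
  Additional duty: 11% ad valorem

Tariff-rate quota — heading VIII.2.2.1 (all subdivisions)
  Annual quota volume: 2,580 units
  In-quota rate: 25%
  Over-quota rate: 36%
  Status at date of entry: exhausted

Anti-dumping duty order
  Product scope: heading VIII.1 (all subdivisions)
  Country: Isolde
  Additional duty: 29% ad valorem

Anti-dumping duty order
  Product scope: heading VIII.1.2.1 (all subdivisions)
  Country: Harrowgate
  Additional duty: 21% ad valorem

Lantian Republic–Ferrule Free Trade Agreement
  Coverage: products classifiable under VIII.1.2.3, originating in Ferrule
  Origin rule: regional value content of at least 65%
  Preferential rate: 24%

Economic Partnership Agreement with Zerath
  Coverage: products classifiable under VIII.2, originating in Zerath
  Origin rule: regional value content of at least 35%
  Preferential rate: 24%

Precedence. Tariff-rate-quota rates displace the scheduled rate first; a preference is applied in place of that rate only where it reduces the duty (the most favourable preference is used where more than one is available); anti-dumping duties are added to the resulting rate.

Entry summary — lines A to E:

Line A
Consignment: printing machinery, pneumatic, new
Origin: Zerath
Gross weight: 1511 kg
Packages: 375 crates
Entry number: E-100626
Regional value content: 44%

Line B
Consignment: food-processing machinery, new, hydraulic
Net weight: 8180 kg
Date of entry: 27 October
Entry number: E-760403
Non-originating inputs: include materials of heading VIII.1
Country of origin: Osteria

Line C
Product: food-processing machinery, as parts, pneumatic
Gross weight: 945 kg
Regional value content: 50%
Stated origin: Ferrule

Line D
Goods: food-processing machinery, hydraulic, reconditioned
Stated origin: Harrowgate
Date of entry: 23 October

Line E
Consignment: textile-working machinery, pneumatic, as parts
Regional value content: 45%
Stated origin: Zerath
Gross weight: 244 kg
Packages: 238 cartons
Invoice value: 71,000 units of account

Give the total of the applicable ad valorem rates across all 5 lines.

126%

Line A: printing → VIII.3; pneumatic → VIII.3.2; new → VIII.3.2.2. Scheduled 32%. Zerath agreement on VIII.2: VIII.3.2.2 not covered; anti-dumping (Zerath, VIII.3.2): +11%; total 32% + 11% = 43%. → 43%.
Line B: food-processing → VIII.1; hydraulic → VIII.1.2; new → VIII.1.2.2. Scheduled 7%. Osteria agreement on VIII.2.1.2: VIII.1.2.2 not covered. → 7%.
Line C: food-processing → VIII.1; pneumatic → VIII.1.1; as parts → VIII.1.1.2. Scheduled 6%. Ferrule agreement on VIII.1.2.3: VIII.1.1.2 not covered. → 6%.
Line D: food-processing → VIII.1; hydraulic → VIII.1.2; reconditioned → VIII.1.2.1. Scheduled 38%. anti-dumping (Harrowgate, VIII.1.2.1): +21%; total 38% + 21% = 59%. → 59%.
Line E: textile-working → VIII.2; pneumatic → VIII.2.1; as parts → VIII.2.1.2. Scheduled 11%. Zerath agreement on VIII.2: RVC ≥ 35% → 24% available; preference 24% not lower than 11% → no reduction. → 11%.
Sum: 43% + 7% + 6% + 59% + 11% = 126%.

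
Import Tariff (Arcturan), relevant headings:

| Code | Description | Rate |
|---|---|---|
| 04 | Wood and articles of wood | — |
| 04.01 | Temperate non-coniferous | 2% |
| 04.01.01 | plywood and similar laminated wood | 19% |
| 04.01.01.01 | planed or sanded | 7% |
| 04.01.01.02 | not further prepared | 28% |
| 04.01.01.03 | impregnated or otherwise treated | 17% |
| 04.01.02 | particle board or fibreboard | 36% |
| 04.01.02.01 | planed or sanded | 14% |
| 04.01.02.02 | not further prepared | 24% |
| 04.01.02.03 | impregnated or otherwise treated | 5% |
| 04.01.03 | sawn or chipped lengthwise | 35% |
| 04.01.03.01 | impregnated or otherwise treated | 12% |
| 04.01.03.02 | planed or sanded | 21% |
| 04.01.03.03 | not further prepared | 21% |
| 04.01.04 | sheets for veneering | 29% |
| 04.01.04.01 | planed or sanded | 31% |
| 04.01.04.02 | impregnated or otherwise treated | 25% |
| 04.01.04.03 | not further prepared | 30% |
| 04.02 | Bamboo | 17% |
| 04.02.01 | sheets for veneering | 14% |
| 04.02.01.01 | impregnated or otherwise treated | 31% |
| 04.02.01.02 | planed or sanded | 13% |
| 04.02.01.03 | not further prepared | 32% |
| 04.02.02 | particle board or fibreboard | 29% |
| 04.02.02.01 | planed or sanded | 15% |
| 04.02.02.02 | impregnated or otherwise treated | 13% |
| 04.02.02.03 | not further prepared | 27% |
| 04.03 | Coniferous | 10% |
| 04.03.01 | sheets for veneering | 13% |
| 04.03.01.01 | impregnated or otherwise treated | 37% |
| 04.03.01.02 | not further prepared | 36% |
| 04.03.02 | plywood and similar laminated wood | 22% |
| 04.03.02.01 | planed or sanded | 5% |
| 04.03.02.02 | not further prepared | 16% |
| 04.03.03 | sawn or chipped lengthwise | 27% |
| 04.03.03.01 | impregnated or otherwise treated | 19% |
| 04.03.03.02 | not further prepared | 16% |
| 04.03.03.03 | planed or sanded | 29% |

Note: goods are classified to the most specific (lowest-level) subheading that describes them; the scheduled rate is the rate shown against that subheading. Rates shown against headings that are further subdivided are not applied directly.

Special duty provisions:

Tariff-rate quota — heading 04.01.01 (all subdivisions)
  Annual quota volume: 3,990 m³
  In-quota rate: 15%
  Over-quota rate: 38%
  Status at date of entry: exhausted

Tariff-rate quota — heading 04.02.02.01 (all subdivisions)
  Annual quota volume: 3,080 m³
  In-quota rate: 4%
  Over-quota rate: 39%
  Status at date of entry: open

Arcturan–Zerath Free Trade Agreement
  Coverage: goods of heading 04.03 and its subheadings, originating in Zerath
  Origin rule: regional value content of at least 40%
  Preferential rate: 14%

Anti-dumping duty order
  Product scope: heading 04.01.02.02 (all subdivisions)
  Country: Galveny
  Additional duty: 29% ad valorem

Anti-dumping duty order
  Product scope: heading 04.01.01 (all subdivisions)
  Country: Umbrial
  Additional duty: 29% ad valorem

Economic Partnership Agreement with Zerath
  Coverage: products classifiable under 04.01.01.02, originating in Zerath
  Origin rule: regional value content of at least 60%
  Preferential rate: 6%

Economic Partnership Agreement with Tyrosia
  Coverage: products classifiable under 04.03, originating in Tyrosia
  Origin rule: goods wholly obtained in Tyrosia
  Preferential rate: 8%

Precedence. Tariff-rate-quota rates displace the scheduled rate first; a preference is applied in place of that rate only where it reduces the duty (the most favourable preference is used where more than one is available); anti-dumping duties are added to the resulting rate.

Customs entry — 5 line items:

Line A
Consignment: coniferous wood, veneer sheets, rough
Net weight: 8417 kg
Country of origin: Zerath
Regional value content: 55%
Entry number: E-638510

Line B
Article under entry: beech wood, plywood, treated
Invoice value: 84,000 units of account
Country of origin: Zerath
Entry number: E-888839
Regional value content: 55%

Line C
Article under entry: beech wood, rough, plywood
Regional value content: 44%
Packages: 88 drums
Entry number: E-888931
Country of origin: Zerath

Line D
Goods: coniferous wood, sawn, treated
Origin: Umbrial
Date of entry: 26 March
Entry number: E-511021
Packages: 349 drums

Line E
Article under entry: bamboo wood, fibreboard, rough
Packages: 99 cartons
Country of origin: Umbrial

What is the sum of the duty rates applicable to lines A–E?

Line A: coniferous → 04.03; veneer sheets → 04.03.01; rough → 04.03.01.02. Scheduled 36%. Zerath agreement on 04.03: RVC ≥ 40% → 14% available; Zerath agreement on 04.01.01.02: 04.03.01.02 not covered; preferential 14%. → 14%.
Line B: beech → 04.01; plywood → 04.01.01; treated → 04.01.01.03. Scheduled 17%. quota on 04.01.01 exhausted → over-quota 38%; Zerath agreement on 04.03: 04.01.01.03 not covered; Zerath agreement on 04.01.01.02: 04.01.01.03 not covered. → 38%.
Line C: beech → 04.01; plywood → 04.01.01; rough → 04.01.01.02. Scheduled 28%. quota on 04.01.01 exhausted → over-quota 38%; Zerath agreement on 04.03: 04.01.01.02 not covered; Zerath agreement on 04.01.01.02: RVC < 60%. → 38%.
Line D: coniferous → 04.03; sawn → 04.03.03; treated → 04.03.03.01. Scheduled 19%. No special measure applies. → 19%.
Line E: bamboo → 04.02; fibreboard → 04.02.02; rough → 04.02.02.03. Scheduled 27%. No special measure applies. → 27%.
Sum: 14% + 38% + 38% + 19% + 27% = 136%.

136%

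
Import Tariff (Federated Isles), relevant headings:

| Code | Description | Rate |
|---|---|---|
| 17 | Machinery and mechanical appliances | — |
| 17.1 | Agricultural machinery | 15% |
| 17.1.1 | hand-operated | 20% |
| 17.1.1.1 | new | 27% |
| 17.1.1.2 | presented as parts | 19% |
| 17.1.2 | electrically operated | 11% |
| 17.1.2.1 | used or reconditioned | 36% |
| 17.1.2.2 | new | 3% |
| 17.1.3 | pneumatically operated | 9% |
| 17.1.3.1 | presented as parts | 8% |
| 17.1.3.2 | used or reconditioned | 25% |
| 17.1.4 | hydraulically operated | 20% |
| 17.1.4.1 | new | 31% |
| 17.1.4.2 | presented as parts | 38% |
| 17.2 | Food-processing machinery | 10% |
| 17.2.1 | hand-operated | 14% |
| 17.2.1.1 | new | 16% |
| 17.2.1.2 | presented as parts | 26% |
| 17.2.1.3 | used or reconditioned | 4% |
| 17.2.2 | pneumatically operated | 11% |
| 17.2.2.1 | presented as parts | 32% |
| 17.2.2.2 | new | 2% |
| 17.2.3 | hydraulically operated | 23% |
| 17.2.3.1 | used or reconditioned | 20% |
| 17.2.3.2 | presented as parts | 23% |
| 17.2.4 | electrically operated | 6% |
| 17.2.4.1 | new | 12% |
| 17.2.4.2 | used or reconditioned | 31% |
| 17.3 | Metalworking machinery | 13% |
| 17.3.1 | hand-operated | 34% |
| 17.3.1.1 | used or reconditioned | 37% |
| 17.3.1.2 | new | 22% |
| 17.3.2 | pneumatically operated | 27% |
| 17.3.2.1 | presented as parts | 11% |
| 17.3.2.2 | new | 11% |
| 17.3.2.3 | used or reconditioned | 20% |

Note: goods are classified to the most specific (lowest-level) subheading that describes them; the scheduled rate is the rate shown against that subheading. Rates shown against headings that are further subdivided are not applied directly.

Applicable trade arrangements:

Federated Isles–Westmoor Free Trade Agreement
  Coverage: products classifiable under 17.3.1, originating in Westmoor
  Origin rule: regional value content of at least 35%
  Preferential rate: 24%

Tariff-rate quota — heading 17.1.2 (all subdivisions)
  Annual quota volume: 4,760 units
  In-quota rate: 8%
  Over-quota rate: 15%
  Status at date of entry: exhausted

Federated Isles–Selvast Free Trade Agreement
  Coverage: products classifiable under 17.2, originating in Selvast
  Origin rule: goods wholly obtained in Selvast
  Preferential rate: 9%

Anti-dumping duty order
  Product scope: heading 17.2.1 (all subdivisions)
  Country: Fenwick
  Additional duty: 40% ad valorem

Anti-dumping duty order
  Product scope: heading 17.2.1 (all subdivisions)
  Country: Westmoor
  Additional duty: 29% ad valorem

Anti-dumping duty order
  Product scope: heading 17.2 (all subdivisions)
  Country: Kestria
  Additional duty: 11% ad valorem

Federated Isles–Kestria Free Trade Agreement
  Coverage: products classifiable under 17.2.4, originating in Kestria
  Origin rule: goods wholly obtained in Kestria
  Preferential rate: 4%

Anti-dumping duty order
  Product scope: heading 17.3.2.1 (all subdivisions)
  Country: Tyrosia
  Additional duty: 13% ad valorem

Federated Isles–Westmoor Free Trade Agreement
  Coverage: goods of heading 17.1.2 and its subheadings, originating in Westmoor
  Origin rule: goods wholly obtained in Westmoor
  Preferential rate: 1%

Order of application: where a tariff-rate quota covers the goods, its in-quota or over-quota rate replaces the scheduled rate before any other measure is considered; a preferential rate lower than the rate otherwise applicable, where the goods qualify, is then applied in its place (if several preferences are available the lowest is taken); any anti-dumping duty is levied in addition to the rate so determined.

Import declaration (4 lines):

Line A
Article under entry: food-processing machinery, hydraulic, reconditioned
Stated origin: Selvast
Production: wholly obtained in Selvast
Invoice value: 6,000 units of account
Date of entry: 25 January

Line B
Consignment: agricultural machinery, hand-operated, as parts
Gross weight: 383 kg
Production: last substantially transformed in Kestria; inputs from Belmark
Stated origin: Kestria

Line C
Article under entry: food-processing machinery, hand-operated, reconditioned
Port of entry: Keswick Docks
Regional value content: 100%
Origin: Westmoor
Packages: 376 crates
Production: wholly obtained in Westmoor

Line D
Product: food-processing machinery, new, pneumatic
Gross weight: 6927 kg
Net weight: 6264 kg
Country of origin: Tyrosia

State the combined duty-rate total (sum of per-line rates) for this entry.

Line A: food-processing → 17.2; hydraulic → 17.2.3; reconditioned → 17.2.3.1. Scheduled 20%. Selvast agreement on 17.2: wholly obtained → 9% available; preferential 9%. → 9%.
Line B: agricultural → 17.1; hand-operated → 17.1.1; as parts → 17.1.1.2. Scheduled 19%. Kestria agreement on 17.2.4: 17.1.1.2 not covered. → 19%.
Line C: food-processing → 17.2; hand-operated → 17.2.1; reconditioned → 17.2.1.3. Scheduled 4%. Westmoor agreement on 17.3.1: 17.2.1.3 not covered; Westmoor agreement on 17.1.2: 17.2.1.3 not covered; anti-dumping (Westmoor, 17.2.1): +29%; total 4% + 29% = 33%. → 33%.
Line D: food-processing → 17.2; pneumatic → 17.2.2; new → 17.2.2.2. Scheduled 2%. No special measure applies. → 2%.
Sum: 9% + 19% + 33% + 2% = 63%.

63%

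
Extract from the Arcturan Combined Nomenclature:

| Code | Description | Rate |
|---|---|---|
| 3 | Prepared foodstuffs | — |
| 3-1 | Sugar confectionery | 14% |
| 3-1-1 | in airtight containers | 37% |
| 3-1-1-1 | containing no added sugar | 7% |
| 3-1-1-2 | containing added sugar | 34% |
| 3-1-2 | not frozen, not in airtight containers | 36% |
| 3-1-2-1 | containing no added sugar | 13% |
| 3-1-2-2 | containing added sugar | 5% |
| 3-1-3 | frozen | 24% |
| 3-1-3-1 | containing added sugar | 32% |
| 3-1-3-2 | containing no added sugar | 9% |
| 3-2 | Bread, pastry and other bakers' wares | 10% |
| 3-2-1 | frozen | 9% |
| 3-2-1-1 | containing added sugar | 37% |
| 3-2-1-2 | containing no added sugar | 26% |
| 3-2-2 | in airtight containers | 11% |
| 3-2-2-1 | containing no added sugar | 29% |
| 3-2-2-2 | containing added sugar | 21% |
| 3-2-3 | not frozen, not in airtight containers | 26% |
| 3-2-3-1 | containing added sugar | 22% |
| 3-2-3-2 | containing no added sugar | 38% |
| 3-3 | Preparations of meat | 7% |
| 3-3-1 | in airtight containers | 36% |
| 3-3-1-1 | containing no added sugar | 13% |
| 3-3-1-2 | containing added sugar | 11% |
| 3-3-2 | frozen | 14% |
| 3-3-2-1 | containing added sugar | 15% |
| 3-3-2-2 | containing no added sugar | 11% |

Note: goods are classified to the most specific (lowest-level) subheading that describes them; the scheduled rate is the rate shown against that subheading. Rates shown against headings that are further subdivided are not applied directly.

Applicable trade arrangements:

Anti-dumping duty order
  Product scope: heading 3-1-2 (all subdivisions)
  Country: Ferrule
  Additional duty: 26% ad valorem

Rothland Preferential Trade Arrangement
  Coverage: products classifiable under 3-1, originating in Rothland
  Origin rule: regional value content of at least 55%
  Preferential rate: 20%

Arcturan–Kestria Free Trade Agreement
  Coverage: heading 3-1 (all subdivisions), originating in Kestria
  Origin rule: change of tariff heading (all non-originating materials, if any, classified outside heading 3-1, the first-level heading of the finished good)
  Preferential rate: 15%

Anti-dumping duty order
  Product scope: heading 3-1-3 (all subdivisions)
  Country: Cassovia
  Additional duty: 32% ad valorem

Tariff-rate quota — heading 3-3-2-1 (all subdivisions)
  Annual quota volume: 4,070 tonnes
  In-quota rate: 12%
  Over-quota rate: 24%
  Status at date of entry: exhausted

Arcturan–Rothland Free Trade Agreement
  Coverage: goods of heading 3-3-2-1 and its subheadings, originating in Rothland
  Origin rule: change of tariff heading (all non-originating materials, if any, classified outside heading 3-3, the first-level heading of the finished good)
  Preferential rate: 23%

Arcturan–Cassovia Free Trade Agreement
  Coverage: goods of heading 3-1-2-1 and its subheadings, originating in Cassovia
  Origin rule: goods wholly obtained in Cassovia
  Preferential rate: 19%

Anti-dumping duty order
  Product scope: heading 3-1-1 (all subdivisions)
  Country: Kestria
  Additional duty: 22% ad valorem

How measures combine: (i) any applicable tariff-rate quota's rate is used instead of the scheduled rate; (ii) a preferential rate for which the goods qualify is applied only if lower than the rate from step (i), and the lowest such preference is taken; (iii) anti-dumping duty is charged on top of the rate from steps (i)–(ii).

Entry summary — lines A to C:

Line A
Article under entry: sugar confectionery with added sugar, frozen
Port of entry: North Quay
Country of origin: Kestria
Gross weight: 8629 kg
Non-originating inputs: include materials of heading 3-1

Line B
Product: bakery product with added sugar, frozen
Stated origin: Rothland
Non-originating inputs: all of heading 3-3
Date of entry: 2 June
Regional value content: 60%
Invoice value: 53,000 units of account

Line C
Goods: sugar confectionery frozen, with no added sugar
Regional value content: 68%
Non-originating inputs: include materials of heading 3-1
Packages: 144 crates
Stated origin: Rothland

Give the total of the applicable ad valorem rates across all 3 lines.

Line A: sugar confectionery → 3-1; frozen → 3-1-3; with added sugar → 3-1-3-1. Scheduled 32%. Kestria agreement on 3-1: CTH not met. → 32%.
Line B: bakery product → 3-2; frozen → 3-2-1; with added sugar → 3-2-1-1. Scheduled 37%. Rothland agreement on 3-1: 3-2-1-1 not covered; Rothland agreement on 3-3-2-1: 3-2-1-1 not covered. → 37%.
Line C: sugar confectionery → 3-1; frozen → 3-1-3; with no added sugar → 3-1-3-2. Scheduled 9%. Rothland agreement on 3-1: RVC ≥ 55% → 20% available; Rothland agreement on 3-3-2-1: 3-1-3-2 not covered; preference 20% not lower than 9% → no reduction. → 9%.
Sum: 32% + 37% + 9% = 78%.

78%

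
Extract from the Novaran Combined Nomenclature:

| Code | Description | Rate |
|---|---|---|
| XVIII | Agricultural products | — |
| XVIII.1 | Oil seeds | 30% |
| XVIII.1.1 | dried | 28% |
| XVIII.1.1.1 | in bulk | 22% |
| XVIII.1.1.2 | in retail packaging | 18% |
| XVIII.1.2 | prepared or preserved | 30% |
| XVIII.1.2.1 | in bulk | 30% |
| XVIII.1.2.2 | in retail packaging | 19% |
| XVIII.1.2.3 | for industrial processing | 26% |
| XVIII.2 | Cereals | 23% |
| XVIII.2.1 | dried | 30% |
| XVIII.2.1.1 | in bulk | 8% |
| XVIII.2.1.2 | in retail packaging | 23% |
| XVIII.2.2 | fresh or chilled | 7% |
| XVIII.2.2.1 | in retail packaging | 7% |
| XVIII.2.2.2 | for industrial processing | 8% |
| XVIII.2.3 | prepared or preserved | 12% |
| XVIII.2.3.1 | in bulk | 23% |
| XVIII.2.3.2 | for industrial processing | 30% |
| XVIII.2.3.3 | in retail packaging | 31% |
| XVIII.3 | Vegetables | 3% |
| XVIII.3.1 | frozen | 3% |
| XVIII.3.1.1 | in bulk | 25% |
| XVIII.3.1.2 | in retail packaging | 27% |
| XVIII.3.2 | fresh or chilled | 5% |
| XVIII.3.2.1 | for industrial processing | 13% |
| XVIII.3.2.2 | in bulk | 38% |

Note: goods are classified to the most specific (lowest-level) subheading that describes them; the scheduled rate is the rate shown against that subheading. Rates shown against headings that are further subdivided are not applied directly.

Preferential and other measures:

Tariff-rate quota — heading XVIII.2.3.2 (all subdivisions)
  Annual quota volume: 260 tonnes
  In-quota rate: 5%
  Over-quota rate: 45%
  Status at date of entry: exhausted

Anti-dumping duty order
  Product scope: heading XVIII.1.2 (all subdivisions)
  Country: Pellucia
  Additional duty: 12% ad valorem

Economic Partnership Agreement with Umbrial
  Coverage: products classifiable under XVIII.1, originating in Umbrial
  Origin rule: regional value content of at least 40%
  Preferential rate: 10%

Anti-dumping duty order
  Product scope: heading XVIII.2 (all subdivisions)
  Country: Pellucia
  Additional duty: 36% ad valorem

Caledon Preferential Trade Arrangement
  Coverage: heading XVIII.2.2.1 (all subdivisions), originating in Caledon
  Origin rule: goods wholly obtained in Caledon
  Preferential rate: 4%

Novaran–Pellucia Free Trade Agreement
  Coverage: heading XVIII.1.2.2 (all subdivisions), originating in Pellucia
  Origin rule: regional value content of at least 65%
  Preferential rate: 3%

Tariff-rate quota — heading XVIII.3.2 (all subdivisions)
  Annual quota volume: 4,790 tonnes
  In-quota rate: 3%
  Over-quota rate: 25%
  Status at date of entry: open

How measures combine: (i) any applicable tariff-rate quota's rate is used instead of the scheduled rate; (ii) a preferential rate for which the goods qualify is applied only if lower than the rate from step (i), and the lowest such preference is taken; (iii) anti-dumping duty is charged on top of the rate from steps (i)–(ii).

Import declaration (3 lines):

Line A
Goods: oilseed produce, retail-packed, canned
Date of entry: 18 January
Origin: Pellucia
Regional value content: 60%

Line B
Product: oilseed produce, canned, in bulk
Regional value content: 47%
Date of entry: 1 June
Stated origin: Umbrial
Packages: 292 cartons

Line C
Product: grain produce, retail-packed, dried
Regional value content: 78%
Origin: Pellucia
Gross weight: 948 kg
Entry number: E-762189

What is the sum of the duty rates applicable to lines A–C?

Line A: oilseed → XVIII.1; canned → XVIII.1.2; retail-packed → XVIII.1.2.2. Scheduled 19%. Pellucia agreement on XVIII.1.2.2: RVC < 65%; anti-dumping (Pellucia, XVIII.1.2): +12%; total 19% + 12% = 31%. → 31%.
Line B: oilseed → XVIII.1; canned → XVIII.1.2; in bulk → XVIII.1.2.1. Scheduled 30%. Umbrial agreement on XVIII.1: RVC ≥ 40% → 10% available; preferential 10%. → 10%.
Line C: grain → XVIII.2; dried → XVIII.2.1; retail-packed → XVIII.2.1.2. Scheduled 23%. Pellucia agreement on XVIII.1.2.2: XVIII.2.1.2 not covered; anti-dumping (Pellucia, XVIII.2): +36%; total 23% + 36% = 59%. → 59%.
Sum: 31% + 10% + 59% = 100%.

100%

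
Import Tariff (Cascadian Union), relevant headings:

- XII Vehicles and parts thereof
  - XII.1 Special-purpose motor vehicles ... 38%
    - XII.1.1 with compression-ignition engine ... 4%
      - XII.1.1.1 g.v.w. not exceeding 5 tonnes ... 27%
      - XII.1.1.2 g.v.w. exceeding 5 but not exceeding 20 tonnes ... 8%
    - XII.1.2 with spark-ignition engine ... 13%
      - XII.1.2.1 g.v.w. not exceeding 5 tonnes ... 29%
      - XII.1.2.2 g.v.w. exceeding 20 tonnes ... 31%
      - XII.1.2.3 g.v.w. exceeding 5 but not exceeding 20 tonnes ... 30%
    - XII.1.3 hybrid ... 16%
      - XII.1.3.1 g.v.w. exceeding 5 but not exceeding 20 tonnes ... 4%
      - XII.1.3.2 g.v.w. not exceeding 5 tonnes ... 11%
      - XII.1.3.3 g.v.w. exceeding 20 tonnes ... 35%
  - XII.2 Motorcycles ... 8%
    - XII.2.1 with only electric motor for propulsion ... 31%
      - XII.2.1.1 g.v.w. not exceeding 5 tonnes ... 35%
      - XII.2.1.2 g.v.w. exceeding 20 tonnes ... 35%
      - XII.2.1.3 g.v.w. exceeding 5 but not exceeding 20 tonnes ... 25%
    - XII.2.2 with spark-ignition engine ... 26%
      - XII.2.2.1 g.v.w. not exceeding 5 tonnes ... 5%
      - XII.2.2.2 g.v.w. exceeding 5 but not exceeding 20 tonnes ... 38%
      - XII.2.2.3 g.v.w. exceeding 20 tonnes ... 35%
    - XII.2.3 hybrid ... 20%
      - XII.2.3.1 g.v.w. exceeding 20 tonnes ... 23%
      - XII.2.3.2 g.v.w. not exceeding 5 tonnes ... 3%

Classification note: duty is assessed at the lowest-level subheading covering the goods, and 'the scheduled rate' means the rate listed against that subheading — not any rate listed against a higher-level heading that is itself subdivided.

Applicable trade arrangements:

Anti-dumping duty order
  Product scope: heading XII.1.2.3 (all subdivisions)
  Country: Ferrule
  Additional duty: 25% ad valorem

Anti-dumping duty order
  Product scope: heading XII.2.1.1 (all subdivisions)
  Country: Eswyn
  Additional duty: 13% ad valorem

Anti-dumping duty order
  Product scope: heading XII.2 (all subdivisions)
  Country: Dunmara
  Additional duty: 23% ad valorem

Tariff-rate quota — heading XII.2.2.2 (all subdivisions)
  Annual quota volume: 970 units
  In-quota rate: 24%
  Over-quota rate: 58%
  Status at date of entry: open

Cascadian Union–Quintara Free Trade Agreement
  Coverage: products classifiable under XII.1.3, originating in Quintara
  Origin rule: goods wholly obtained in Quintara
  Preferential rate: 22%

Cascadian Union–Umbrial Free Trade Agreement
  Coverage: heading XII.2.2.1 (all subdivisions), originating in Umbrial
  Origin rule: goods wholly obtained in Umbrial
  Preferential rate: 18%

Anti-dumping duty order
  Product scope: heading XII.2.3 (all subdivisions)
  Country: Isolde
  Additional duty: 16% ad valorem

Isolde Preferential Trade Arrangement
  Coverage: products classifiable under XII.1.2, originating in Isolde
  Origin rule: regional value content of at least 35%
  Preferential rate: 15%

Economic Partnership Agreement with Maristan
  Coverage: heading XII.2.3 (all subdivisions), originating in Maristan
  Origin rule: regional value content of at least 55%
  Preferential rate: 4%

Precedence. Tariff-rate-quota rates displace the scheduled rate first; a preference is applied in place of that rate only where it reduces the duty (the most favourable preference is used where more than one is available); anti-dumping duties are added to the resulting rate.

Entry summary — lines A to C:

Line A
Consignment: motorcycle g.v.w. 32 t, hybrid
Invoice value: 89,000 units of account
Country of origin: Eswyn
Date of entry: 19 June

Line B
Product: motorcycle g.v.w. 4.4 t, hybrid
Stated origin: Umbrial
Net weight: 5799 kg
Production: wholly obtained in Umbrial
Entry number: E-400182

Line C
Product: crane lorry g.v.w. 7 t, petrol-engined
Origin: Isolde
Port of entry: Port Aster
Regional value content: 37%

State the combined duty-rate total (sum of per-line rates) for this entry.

Line A: motorcycle → XII.2; hybrid → XII.2.3; g.v.w. 32 t → XII.2.3.1. Scheduled 23%. No special measure applies. → 23%.
Line B: motorcycle → XII.2; hybrid → XII.2.3; g.v.w. 4.4 t → XII.2.3.2. Scheduled 3%. Umbrial agreement on XII.2.2.1: XII.2.3.2 not covered. → 3%.
Line C: crane lorry → XII.1; petrol-engined → XII.1.2; g.v.w. 7 t → XII.1.2.3. Scheduled 30%. Isolde agreement on XII.1.2: RVC ≥ 35% → 15% available; preferential 15%. → 15%.
Sum: 23% + 3% + 15% = 41%.

41%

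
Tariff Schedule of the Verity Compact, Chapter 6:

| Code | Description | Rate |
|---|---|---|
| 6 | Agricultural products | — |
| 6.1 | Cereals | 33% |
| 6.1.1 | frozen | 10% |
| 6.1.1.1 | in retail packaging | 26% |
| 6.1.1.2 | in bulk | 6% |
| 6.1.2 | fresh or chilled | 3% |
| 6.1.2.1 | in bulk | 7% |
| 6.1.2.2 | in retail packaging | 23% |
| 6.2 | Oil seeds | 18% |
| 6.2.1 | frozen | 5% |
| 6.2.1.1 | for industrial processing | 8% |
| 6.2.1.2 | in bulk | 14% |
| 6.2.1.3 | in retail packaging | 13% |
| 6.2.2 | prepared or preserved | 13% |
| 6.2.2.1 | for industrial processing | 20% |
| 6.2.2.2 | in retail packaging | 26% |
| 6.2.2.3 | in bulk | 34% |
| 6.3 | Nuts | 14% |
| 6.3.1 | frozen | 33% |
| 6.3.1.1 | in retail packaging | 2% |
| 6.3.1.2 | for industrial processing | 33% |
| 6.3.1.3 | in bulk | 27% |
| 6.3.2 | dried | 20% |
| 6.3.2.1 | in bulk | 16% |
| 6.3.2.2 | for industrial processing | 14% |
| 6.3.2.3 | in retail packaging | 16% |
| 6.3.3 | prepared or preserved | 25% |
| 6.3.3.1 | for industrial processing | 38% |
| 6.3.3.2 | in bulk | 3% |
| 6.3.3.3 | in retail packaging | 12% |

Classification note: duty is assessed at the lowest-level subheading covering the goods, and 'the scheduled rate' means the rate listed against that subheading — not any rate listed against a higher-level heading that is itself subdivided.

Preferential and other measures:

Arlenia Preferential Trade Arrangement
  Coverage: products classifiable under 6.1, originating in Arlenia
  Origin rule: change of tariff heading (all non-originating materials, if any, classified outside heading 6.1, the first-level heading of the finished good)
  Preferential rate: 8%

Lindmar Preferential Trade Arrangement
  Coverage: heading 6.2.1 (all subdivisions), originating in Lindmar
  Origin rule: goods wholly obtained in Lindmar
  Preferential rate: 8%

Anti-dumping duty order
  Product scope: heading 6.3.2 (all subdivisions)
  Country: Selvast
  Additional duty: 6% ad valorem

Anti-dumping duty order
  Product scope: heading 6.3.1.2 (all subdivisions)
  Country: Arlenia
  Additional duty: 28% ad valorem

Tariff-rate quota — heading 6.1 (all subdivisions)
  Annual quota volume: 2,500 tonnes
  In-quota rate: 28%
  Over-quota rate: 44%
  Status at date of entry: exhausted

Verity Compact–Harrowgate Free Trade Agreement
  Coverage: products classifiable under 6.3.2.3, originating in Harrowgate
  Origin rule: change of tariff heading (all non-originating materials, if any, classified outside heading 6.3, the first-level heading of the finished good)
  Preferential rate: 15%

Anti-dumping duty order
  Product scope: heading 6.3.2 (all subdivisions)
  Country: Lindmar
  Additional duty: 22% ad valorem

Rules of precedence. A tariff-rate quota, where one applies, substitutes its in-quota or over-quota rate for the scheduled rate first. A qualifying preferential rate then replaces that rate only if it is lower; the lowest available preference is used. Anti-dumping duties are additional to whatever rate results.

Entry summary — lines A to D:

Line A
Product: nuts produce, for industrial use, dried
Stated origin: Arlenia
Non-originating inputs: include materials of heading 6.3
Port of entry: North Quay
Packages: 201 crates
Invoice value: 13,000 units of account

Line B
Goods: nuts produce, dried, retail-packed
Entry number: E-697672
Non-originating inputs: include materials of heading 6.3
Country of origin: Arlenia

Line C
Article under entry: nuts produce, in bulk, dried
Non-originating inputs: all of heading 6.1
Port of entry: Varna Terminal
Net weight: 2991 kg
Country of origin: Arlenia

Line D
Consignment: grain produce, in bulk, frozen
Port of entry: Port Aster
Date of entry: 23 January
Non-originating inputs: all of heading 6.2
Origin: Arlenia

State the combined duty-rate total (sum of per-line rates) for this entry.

Line A: nuts → 6.3; dried → 6.3.2; for industrial use → 6.3.2.2. Scheduled 14%. Arlenia agreement on 6.1: 6.3.2.2 not covered. → 14%.
Line B: nuts → 6.3; dried → 6.3.2; retail-packed → 6.3.2.3. Scheduled 16%. Arlenia agreement on 6.1: 6.3.2.3 not covered. → 16%.
Line C: nuts → 6.3; dried → 6.3.2; in bulk → 6.3.2.1. Scheduled 16%. Arlenia agreement on 6.1: 6.3.2.1 not covered. → 16%.
Line D: grain → 6.1; frozen → 6.1.1; in bulk → 6.1.1.2. Scheduled 6%. quota on 6.1 exhausted → over-quota 44%; Arlenia agreement on 6.1: CTH met → 8% available; preferential 8%. → 8%.
Sum: 14% + 16% + 16% + 8% = 54%.

54%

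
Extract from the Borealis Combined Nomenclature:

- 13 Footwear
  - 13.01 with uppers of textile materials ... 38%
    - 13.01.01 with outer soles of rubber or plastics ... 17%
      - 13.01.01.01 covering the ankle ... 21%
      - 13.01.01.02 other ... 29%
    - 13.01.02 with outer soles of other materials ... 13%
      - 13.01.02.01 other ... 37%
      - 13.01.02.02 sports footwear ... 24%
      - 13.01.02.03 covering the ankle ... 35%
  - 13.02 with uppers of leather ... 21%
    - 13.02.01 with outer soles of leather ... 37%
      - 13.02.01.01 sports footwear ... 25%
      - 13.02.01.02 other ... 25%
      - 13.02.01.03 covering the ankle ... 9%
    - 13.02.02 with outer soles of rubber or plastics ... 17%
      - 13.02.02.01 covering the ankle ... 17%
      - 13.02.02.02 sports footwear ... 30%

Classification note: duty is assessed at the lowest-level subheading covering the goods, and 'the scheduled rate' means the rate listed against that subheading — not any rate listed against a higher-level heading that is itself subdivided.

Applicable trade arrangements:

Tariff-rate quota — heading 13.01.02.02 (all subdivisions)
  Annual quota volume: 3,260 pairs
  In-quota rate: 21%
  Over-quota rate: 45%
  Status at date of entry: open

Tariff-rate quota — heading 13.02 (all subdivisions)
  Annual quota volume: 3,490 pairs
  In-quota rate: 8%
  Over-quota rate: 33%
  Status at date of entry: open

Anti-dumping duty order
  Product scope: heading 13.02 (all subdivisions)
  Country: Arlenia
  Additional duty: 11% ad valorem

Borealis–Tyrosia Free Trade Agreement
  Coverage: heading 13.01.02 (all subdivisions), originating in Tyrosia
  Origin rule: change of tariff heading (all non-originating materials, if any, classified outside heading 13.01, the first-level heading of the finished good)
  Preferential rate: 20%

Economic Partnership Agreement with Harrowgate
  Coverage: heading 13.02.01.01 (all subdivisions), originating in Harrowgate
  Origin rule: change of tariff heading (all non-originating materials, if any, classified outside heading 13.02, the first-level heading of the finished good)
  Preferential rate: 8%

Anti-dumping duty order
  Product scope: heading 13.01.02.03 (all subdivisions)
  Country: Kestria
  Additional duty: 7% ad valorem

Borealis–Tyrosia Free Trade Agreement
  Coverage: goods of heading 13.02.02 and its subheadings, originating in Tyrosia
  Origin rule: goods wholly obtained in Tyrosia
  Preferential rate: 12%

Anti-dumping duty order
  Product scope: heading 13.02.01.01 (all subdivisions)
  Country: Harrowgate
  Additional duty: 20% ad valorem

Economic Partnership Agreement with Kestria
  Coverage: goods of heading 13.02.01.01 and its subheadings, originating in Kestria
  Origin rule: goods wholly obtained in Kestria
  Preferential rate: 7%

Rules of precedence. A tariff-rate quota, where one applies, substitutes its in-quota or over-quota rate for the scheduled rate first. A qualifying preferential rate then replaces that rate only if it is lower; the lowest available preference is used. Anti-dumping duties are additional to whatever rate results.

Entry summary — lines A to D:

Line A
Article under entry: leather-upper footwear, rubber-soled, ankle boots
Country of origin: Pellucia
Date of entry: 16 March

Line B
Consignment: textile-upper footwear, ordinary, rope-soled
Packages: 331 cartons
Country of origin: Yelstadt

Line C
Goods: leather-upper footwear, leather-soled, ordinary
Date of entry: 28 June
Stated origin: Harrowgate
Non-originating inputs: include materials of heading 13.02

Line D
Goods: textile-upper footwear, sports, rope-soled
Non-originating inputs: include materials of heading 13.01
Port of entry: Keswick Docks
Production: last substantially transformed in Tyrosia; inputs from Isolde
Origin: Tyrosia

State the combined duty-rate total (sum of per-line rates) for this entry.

Line A: leather-upper → 13.02; rubber-soled → 13.02.02; ankle boots → 13.02.02.01. Scheduled 17%. quota on 13.02 open → in-quota 8%. → 8%.
Line B: textile-upper → 13.01; rope-soled → 13.01.02; ordinary → 13.01.02.01. Scheduled 37%. No special measure applies. → 37%.
Line C: leather-upper → 13.02; leather-soled → 13.02.01; ordinary → 13.02.01.02. Scheduled 25%. quota on 13.02 open → in-quota 8%; Harrowgate agreement on 13.02.01.01: 13.02.01.02 not covered. → 8%.
Line D: textile-upper → 13.01; rope-soled → 13.01.02; sports → 13.01.02.02. Scheduled 24%. quota on 13.01.02.02 open → in-quota 21%; Tyrosia agreement on 13.01.02: CTH not met; Tyrosia agreement on 13.02.02: 13.01.02.02 not covered. → 21%.
Sum: 8% + 37% + 8% + 21% = 74%.

74%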